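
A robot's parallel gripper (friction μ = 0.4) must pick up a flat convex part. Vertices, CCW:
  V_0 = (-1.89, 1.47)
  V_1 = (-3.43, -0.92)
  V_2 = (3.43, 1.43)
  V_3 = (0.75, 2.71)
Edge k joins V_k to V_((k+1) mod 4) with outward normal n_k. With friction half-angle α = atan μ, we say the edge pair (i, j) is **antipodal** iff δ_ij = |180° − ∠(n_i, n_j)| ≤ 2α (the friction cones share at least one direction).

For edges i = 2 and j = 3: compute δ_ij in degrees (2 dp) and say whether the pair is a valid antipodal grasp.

α = atan 0.4 = 21.80°;  2α = 43.60°
edge 2: e_2 = (-2.68, +1.28);  n_2 = (+0.4310, +0.9024)
edge 3: e_3 = (-2.64, -1.24);  n_3 = (-0.4251, +0.9051)
∠(n_2, n_3) = 50.69°
δ = |180° − 50.69°| = 129.31°
129.31° > 2α = 43.60°  →  invalid

δ = 129.31°, invalid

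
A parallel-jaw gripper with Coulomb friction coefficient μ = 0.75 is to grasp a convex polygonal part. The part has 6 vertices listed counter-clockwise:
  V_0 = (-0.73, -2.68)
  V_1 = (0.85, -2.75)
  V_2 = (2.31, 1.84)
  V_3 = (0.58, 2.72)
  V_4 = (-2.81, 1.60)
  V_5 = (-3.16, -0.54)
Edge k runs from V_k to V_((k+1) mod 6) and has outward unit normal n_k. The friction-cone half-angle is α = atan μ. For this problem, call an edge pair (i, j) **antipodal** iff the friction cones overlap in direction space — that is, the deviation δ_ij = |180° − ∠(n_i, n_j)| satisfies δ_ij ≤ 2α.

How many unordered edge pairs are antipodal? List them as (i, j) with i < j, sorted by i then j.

count = 8; pairs: (0,2), (0,3), (1,3), (1,4), (1,5), (2,4), (2,5), (3,5)

α = atan 0.75 = 36.87°;  2α = 73.74°
n_0 = (-0.0443, -0.9990)
n_1 = (+0.9530, -0.3031)
n_2 = (+0.4534, +0.8913)
n_3 = (-0.3137, +0.9495)
n_4 = (-0.9869, +0.1614)
n_5 = (-0.6609, -0.7505)
  (0,1): δ = 105.11°  ·
  (0,2): δ = 24.42°  ✓
  (0,3): δ = 20.82°  ✓
  (0,4): δ = 83.25°  ·
  (0,5): δ = 141.17°  ·
  (1,2): δ = 99.32°  ·
  (1,3): δ = 54.07°  ✓
  (1,4): δ = 8.36°  ✓
  (1,5): δ = 66.28°  ✓
  (2,3): δ = 134.76°  ·
  (2,4): δ = 72.33°  ✓
  (2,5): δ = 14.41°  ✓
  (3,4): δ = 117.57°  ·
  (3,5): δ = 59.65°  ✓
  (4,5): δ = 122.08°  ·
antipodal pairs: 8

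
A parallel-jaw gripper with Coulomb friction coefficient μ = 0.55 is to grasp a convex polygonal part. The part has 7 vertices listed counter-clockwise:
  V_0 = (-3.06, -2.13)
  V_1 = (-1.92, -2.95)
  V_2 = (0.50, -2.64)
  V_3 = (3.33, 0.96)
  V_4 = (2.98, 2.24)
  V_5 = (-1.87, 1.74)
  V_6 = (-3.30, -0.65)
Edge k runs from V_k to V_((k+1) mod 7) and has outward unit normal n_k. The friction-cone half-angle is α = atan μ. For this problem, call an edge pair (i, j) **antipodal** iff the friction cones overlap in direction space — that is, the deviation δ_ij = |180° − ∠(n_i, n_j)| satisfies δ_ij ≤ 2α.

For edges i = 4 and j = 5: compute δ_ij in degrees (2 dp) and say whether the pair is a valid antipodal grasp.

δ = 126.78°, invalid

α = atan 0.55 = 28.81°;  2α = 57.62°
edge 4: e_4 = (-4.85, -0.50);  n_4 = (-0.1025, +0.9947)
edge 5: e_5 = (-1.43, -2.39);  n_5 = (-0.8581, +0.5134)
∠(n_4, n_5) = 53.22°
δ = |180° − 53.22°| = 126.78°
126.78° > 2α = 57.62°  →  invalid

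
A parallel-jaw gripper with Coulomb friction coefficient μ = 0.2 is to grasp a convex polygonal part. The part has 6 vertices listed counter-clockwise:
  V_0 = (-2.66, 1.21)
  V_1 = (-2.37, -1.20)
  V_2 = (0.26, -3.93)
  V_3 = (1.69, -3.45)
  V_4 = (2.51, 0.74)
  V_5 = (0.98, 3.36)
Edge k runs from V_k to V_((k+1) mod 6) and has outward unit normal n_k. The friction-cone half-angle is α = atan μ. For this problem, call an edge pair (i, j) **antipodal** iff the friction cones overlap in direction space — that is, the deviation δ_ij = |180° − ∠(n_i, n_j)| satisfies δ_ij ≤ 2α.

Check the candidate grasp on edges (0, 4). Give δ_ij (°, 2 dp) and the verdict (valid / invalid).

δ = 23.42°, invalid

α = atan 0.2 = 11.31°;  2α = 22.62°
edge 0: e_0 = (+0.29, -2.41);  n_0 = (-0.9928, -0.1195)
edge 4: e_4 = (-1.53, +2.62);  n_4 = (+0.8635, +0.5043)
∠(n_0, n_4) = 156.58°
δ = |180° − 156.58°| = 23.42°
23.42° > 2α = 22.62°  →  invalid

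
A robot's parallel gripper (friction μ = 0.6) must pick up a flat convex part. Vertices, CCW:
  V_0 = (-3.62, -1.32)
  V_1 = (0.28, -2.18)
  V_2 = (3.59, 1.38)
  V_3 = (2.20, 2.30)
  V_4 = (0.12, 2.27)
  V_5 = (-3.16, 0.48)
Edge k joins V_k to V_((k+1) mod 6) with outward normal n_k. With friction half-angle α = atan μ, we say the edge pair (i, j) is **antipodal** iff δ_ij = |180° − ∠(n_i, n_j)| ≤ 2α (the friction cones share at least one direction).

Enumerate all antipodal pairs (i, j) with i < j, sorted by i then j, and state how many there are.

α = atan 0.6 = 30.96°;  2α = 61.93°
n_0 = (-0.2153, -0.9765)
n_1 = (+0.7324, -0.6809)
n_2 = (+0.5519, +0.8339)
n_3 = (-0.0144, +0.9999)
n_4 = (-0.4790, +0.8778)
n_5 = (-0.9689, +0.2476)
  (0,1): δ = 120.48°  ·
  (0,2): δ = 21.06°  ✓
  (0,3): δ = 13.26°  ✓
  (0,4): δ = 41.06°  ✓
  (0,5): δ = 88.10°  ·
  (1,2): δ = 80.58°  ·
  (1,3): δ = 46.26°  ✓
  (1,4): δ = 18.46°  ✓
  (1,5): δ = 28.58°  ✓
  (2,3): δ = 145.67°  ·
  (2,4): δ = 117.88°  ·
  (2,5): δ = 70.84°  ·
  (3,4): δ = 152.20°  ·
  (3,5): δ = 105.16°  ·
  (4,5): δ = 132.96°  ·
antipodal pairs: 6

count = 6; pairs: (0,2), (0,3), (0,4), (1,3), (1,4), (1,5)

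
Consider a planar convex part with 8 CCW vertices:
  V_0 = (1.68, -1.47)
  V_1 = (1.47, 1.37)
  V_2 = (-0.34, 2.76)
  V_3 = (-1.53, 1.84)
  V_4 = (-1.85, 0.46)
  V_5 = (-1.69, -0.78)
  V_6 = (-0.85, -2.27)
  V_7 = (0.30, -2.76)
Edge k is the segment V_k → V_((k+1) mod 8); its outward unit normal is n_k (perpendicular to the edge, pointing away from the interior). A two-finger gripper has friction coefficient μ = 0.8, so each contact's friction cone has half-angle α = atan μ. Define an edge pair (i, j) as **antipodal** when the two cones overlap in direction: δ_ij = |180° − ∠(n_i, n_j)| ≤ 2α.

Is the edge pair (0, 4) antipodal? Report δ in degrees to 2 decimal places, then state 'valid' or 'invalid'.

α = atan 0.8 = 38.66°;  2α = 77.32°
edge 0: e_0 = (-0.21, +2.84);  n_0 = (+0.9973, +0.0737)
edge 4: e_4 = (+0.16, -1.24);  n_4 = (-0.9918, -0.1280)
∠(n_0, n_4) = 176.88°
δ = |180° − 176.88°| = 3.12°
3.12° ≤ 2α = 77.32°  →  valid

δ = 3.12°, valid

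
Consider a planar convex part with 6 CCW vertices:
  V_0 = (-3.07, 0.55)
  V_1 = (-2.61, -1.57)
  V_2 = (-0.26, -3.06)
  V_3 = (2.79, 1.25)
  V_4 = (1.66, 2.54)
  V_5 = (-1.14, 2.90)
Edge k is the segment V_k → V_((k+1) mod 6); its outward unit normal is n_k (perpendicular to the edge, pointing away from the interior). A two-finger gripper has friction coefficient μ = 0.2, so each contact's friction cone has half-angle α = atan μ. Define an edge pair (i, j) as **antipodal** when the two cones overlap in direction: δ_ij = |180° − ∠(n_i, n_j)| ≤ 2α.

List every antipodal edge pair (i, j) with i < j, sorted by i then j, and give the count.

count = 2; pairs: (1,3), (2,5)

α = atan 0.2 = 11.31°;  2α = 22.62°
n_0 = (-0.9773, -0.2120)
n_1 = (-0.5355, -0.8445)
n_2 = (+0.8163, -0.5776)
n_3 = (+0.7522, +0.6589)
n_4 = (+0.1275, +0.9918)
n_5 = (-0.7728, +0.6347)
  (0,1): δ = 134.62°  ·
  (0,2): δ = 47.53°  ·
  (0,3): δ = 28.98°  ·
  (0,4): δ = 70.43°  ·
  (0,5): δ = 128.36°  ·
  (1,2): δ = 92.91°  ·
  (1,3): δ = 16.41°  ✓
  (1,4): δ = 25.05°  ·
  (1,5): δ = 82.98°  ·
  (2,3): δ = 103.50°  ·
  (2,4): δ = 62.04°  ·
  (2,5): δ = 4.11°  ✓
  (3,4): δ = 138.54°  ·
  (3,5): δ = 80.61°  ·
  (4,5): δ = 122.07°  ·
antipodal pairs: 2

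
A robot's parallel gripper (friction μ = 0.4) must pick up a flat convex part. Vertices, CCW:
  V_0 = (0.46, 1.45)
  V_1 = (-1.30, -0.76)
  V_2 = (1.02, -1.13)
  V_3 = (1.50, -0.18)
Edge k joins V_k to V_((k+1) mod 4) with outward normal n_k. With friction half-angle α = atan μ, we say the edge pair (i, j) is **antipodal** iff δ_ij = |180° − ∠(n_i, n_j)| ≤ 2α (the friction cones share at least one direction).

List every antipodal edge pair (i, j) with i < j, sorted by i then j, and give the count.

count = 1; pairs: (0,2)

α = atan 0.4 = 21.80°;  2α = 43.60°
n_0 = (-0.7822, +0.6230)
n_1 = (-0.1575, -0.9875)
n_2 = (+0.8925, -0.4510)
n_3 = (+0.8430, +0.5379)
  (0,1): δ = 60.53°  ·
  (0,2): δ = 11.73°  ✓
  (0,3): δ = 71.07°  ·
  (1,2): δ = 107.74°  ·
  (1,3): δ = 48.40°  ·
  (2,3): δ = 120.65°  ·
antipodal pairs: 1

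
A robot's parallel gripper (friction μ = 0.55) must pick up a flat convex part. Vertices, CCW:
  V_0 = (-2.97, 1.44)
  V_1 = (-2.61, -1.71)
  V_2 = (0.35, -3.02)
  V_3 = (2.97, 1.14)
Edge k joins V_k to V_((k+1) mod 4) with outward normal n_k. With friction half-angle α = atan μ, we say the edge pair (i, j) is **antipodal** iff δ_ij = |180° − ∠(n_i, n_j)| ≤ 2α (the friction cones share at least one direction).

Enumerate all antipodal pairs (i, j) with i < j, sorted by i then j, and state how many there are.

count = 2; pairs: (0,2), (1,3)

α = atan 0.55 = 28.81°;  2α = 57.62°
n_0 = (-0.9935, -0.1135)
n_1 = (-0.4047, -0.9144)
n_2 = (+0.8462, -0.5329)
n_3 = (+0.0504, +0.9987)
  (0,1): δ = 120.39°  ·
  (0,2): δ = 38.72°  ✓
  (0,3): δ = 80.59°  ·
  (1,2): δ = 98.33°  ·
  (1,3): δ = 20.98°  ✓
  (2,3): δ = 60.69°  ·
antipodal pairs: 2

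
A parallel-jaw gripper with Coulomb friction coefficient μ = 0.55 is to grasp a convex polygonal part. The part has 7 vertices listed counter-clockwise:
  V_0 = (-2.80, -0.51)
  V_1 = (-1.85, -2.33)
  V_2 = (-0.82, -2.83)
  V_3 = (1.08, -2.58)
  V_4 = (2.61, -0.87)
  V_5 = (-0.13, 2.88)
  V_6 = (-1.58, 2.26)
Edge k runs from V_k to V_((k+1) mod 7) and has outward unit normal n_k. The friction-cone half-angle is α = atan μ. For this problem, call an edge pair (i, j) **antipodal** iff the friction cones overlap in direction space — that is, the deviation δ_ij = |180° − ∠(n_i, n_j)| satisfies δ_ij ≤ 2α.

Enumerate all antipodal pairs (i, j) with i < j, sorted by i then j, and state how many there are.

count = 6; pairs: (0,4), (1,4), (1,5), (2,5), (3,5), (3,6)

α = atan 0.55 = 28.81°;  2α = 57.62°
n_0 = (-0.8865, -0.4627)
n_1 = (-0.4367, -0.8996)
n_2 = (+0.1305, -0.9915)
n_3 = (+0.7452, -0.6668)
n_4 = (+0.8074, +0.5900)
n_5 = (-0.3932, +0.9195)
n_6 = (-0.9152, +0.4031)
  (0,1): δ = 143.46°  ·
  (0,2): δ = 110.07°  ·
  (0,3): δ = 69.38°  ·
  (0,4): δ = 8.59°  ✓
  (0,5): δ = 85.59°  ·
  (0,6): δ = 128.67°  ·
  (1,2): δ = 146.61°  ·
  (1,3): δ = 105.93°  ·
  (1,4): δ = 27.95°  ✓
  (1,5): δ = 49.04°  ✓
  (1,6): δ = 92.12°  ·
  (2,3): δ = 139.32°  ·
  (2,4): δ = 61.34°  ·
  (2,5): δ = 15.66°  ✓
  (2,6): δ = 58.73°  ·
  (3,4): δ = 102.03°  ·
  (3,5): δ = 25.03°  ✓
  (3,6): δ = 18.05°  ✓
  (4,5): δ = 103.00°  ·
  (4,6): δ = 59.92°  ·
  (5,6): δ = 136.92°  ·
antipodal pairs: 6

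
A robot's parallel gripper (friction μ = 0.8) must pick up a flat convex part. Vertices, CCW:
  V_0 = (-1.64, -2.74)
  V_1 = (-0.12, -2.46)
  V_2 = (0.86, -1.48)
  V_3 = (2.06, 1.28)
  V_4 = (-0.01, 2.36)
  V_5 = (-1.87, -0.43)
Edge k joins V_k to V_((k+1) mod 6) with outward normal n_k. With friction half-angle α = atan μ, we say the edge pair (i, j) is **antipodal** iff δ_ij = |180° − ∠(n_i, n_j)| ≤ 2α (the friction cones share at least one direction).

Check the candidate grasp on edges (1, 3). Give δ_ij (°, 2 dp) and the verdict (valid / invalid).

δ = 72.55°, valid

α = atan 0.8 = 38.66°;  2α = 77.32°
edge 1: e_1 = (+0.98, +0.98);  n_1 = (+0.7071, -0.7071)
edge 3: e_3 = (-2.07, +1.08);  n_3 = (+0.4626, +0.8866)
∠(n_1, n_3) = 107.45°
δ = |180° − 107.45°| = 72.55°
72.55° ≤ 2α = 77.32°  →  valid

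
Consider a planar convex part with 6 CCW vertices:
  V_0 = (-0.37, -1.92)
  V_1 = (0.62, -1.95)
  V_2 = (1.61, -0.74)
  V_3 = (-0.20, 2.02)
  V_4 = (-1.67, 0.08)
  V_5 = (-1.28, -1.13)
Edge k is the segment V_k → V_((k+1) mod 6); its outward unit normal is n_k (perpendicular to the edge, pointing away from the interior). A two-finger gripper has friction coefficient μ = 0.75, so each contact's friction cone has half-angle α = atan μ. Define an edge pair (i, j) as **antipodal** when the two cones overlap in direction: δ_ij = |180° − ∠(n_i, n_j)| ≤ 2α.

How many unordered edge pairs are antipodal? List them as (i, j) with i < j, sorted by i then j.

α = atan 0.75 = 36.87°;  2α = 73.74°
n_0 = (-0.0303, -0.9995)
n_1 = (+0.7740, -0.6332)
n_2 = (+0.8362, +0.5484)
n_3 = (-0.7970, +0.6039)
n_4 = (-0.9518, -0.3068)
n_5 = (-0.6556, -0.7551)
  (0,1): δ = 127.55°  ·
  (0,2): δ = 55.01°  ✓
  (0,3): δ = 54.58°  ✓
  (0,4): δ = 109.60°  ·
  (0,5): δ = 140.77°  ·
  (1,2): δ = 107.45°  ·
  (1,3): δ = 2.14°  ✓
  (1,4): δ = 57.15°  ✓
  (1,5): δ = 88.33°  ·
  (2,3): δ = 70.41°  ✓
  (2,4): δ = 15.39°  ✓
  (2,5): δ = 15.78°  ✓
  (3,4): δ = 124.98°  ·
  (3,5): δ = 93.81°  ·
  (4,5): δ = 148.83°  ·
antipodal pairs: 7

count = 7; pairs: (0,2), (0,3), (1,3), (1,4), (2,3), (2,4), (2,5)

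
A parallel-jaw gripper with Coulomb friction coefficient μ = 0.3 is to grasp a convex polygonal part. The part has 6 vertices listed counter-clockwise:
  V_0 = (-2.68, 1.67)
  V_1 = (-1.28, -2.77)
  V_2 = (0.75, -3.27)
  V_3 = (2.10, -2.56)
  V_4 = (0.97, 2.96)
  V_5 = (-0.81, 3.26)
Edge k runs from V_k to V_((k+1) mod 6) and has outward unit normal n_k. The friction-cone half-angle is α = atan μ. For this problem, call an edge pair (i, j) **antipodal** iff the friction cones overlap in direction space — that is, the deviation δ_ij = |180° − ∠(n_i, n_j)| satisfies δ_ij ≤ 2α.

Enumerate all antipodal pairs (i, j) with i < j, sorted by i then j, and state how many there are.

α = atan 0.3 = 16.70°;  2α = 33.40°
n_0 = (-0.9537, -0.3007)
n_1 = (-0.2392, -0.9710)
n_2 = (+0.4655, -0.8851)
n_3 = (+0.9797, +0.2006)
n_4 = (+0.1662, +0.9861)
n_5 = (-0.6478, +0.7618)
  (0,1): δ = 121.34°  ·
  (0,2): δ = 79.76°  ·
  (0,3): δ = 5.93°  ✓
  (0,4): δ = 62.93°  ·
  (0,5): δ = 112.87°  ·
  (1,2): δ = 138.42°  ·
  (1,3): δ = 64.59°  ·
  (1,4): δ = 4.27°  ✓
  (1,5): δ = 54.21°  ·
  (2,3): δ = 106.17°  ·
  (2,4): δ = 37.31°  ·
  (2,5): δ = 12.63°  ✓
  (3,4): δ = 111.14°  ·
  (3,5): δ = 61.20°  ·
  (4,5): δ = 130.06°  ·
antipodal pairs: 3

count = 3; pairs: (0,3), (1,4), (2,5)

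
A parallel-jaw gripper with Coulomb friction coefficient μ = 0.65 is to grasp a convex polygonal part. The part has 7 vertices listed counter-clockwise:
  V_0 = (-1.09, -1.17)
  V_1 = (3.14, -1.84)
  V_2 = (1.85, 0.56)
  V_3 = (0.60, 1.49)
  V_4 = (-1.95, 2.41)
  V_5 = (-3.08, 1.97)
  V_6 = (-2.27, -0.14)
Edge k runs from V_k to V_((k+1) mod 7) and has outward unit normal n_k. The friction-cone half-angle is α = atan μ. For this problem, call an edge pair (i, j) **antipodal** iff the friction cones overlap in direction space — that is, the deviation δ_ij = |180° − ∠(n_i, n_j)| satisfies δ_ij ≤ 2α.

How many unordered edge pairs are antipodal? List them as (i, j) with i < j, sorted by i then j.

α = atan 0.65 = 33.02°;  2α = 66.05°
n_0 = (-0.1564, -0.9877)
n_1 = (+0.8808, +0.4734)
n_2 = (+0.5969, +0.8023)
n_3 = (+0.3394, +0.9407)
n_4 = (-0.3628, +0.9318)
n_5 = (-0.9336, -0.3584)
n_6 = (-0.6576, -0.7534)
  (0,1): δ = 52.74°  ✓
  (0,2): δ = 27.65°  ✓
  (0,3): δ = 10.84°  ✓
  (0,4): δ = 30.28°  ✓
  (0,5): δ = 120.00°  ·
  (0,6): δ = 147.88°  ·
  (1,2): δ = 154.91°  ·
  (1,3): δ = 138.10°  ·
  (1,4): δ = 96.98°  ·
  (1,5): δ = 7.26°  ✓
  (1,6): δ = 20.62°  ✓
  (2,3): δ = 163.19°  ·
  (2,4): δ = 122.08°  ·
  (2,5): δ = 32.35°  ✓
  (2,6): δ = 4.47°  ✓
  (3,4): δ = 138.89°  ·
  (3,5): δ = 49.16°  ✓
  (3,6): δ = 21.28°  ✓
  (4,5): δ = 90.27°  ·
  (4,6): δ = 62.39°  ✓
  (5,6): δ = 152.12°  ·
antipodal pairs: 11

count = 11; pairs: (0,1), (0,2), (0,3), (0,4), (1,5), (1,6), (2,5), (2,6), (3,5), (3,6), (4,6)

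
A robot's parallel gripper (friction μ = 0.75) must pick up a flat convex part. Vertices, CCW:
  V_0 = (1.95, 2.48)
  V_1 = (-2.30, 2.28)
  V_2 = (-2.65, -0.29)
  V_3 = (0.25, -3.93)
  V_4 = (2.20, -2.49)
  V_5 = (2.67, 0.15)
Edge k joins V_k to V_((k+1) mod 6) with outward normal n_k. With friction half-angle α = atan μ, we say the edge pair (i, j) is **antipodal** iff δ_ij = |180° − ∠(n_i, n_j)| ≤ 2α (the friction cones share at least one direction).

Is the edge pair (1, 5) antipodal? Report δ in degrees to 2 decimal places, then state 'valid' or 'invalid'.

α = atan 0.75 = 36.87°;  2α = 73.74°
edge 1: e_1 = (-0.35, -2.57);  n_1 = (-0.9909, +0.1349)
edge 5: e_5 = (-0.72, +2.33);  n_5 = (+0.9554, +0.2952)
∠(n_1, n_5) = 155.07°
δ = |180° − 155.07°| = 24.93°
24.93° ≤ 2α = 73.74°  →  valid

δ = 24.93°, valid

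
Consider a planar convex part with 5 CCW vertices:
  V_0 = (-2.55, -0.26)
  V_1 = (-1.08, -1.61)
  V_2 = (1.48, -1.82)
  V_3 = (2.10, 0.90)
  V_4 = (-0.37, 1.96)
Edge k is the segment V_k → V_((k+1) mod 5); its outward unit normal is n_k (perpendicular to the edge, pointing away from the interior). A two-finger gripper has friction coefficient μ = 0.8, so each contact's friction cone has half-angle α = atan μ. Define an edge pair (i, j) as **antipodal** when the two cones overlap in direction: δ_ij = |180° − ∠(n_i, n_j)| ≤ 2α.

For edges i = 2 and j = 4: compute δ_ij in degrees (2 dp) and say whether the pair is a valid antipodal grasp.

α = atan 0.8 = 38.66°;  2α = 77.32°
edge 2: e_2 = (+0.62, +2.72);  n_2 = (+0.9750, -0.2222)
edge 4: e_4 = (-2.18, -2.22);  n_4 = (-0.7135, +0.7006)
∠(n_2, n_4) = 148.36°
δ = |180° − 148.36°| = 31.64°
31.64° ≤ 2α = 77.32°  →  valid

δ = 31.64°, valid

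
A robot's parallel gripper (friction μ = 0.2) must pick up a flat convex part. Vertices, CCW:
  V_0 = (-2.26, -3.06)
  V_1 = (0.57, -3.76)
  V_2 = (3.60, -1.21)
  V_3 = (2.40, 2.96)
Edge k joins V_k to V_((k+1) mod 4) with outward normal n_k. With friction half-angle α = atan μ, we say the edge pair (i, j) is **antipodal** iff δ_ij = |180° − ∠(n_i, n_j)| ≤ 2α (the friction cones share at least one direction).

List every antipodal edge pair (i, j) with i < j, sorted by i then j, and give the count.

count = 1; pairs: (1,3)

α = atan 0.2 = 11.31°;  2α = 22.62°
n_0 = (-0.2401, -0.9707)
n_1 = (+0.6439, -0.7651)
n_2 = (+0.9610, +0.2765)
n_3 = (-0.7908, +0.6121)
  (0,1): δ = 126.02°  ·
  (0,2): δ = 60.05°  ·
  (0,3): δ = 66.15°  ·
  (1,2): δ = 114.03°  ·
  (1,3): δ = 12.17°  ✓
  (2,3): δ = 53.80°  ·
antipodal pairs: 1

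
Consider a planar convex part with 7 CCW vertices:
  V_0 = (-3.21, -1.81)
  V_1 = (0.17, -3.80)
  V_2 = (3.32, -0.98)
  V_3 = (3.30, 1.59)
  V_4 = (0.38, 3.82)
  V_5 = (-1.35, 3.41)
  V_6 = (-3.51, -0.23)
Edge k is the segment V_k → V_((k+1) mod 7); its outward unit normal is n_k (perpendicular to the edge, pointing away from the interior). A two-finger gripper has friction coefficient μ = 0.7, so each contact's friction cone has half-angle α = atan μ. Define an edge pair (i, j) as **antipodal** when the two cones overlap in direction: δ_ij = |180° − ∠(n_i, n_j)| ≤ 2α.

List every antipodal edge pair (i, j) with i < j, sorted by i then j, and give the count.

α = atan 0.7 = 34.99°;  2α = 69.98°
n_0 = (-0.5074, -0.8617)
n_1 = (+0.6670, -0.7451)
n_2 = (+1.0000, +0.0078)
n_3 = (+0.6069, +0.7947)
n_4 = (-0.2306, +0.9730)
n_5 = (-0.8600, +0.5103)
n_6 = (-0.9824, -0.1865)
  (0,1): δ = 107.68°  ·
  (0,2): δ = 59.07°  ✓
  (0,3): δ = 6.88°  ✓
  (0,4): δ = 43.82°  ✓
  (0,5): δ = 89.80°  ·
  (0,6): δ = 131.24°  ·
  (1,2): δ = 131.39°  ·
  (1,3): δ = 79.21°  ·
  (1,4): δ = 28.50°  ✓
  (1,5): δ = 17.48°  ✓
  (1,6): δ = 58.91°  ✓
  (2,3): δ = 127.81°  ·
  (2,4): δ = 77.11°  ·
  (2,5): δ = 31.13°  ✓
  (2,6): δ = 10.31°  ✓
  (3,4): δ = 129.30°  ·
  (3,5): δ = 83.32°  ·
  (3,6): δ = 41.88°  ✓
  (4,5): δ = 134.02°  ·
  (4,6): δ = 92.58°  ·
  (5,6): δ = 138.56°  ·
antipodal pairs: 9

count = 9; pairs: (0,2), (0,3), (0,4), (1,4), (1,5), (1,6), (2,5), (2,6), (3,6)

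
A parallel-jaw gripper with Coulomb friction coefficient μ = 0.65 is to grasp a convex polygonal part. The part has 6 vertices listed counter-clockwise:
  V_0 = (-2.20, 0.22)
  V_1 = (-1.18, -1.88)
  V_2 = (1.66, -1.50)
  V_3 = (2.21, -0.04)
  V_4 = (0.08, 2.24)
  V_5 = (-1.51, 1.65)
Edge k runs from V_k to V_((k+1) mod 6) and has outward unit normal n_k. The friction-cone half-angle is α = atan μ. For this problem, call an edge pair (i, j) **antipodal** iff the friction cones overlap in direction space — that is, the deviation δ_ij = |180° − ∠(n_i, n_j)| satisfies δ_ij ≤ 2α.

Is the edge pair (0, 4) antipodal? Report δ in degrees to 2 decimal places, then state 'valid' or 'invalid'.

α = atan 0.65 = 33.02°;  2α = 66.05°
edge 0: e_0 = (+1.02, -2.10);  n_0 = (-0.8995, -0.4369)
edge 4: e_4 = (-1.59, -0.59);  n_4 = (-0.3479, +0.9375)
∠(n_0, n_4) = 95.55°
δ = |180° − 95.55°| = 84.45°
84.45° > 2α = 66.05°  →  invalid

δ = 84.45°, invalid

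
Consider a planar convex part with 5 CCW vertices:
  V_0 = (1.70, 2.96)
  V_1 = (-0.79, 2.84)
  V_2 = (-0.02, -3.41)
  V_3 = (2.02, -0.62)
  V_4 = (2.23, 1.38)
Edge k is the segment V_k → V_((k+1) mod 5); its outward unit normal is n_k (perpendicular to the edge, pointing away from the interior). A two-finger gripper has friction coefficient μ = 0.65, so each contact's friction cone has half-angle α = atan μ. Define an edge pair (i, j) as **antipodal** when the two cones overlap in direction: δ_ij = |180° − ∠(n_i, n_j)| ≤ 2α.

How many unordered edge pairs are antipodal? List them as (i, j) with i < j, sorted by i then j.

α = atan 0.65 = 33.02°;  2α = 66.05°
n_0 = (-0.0481, +0.9988)
n_1 = (-0.9925, -0.1223)
n_2 = (+0.8072, -0.5902)
n_3 = (+0.9945, -0.1044)
n_4 = (+0.9481, +0.3180)
  (0,1): δ = 85.74°  ·
  (0,2): δ = 51.07°  ✓
  (0,3): δ = 81.25°  ·
  (0,4): δ = 105.78°  ·
  (1,2): δ = 43.20°  ✓
  (1,3): δ = 13.02°  ✓
  (1,4): δ = 11.52°  ✓
  (2,3): δ = 149.82°  ·
  (2,4): δ = 125.28°  ·
  (3,4): δ = 155.46°  ·
antipodal pairs: 4

count = 4; pairs: (0,2), (1,2), (1,3), (1,4)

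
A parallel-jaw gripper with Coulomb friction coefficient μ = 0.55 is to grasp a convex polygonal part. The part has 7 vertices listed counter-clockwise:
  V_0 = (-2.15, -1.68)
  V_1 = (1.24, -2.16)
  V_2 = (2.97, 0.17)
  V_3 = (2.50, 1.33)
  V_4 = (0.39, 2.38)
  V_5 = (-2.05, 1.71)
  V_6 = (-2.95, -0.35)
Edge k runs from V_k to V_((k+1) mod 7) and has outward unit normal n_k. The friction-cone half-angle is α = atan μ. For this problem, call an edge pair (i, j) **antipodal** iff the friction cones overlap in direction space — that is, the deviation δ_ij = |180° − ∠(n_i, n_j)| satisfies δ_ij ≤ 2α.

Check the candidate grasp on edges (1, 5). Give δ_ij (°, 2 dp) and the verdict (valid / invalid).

δ = 12.99°, valid

α = atan 0.55 = 28.81°;  2α = 57.62°
edge 1: e_1 = (+1.73, +2.33);  n_1 = (+0.8029, -0.5961)
edge 5: e_5 = (-0.90, -2.06);  n_5 = (-0.9164, +0.4004)
∠(n_1, n_5) = 167.01°
δ = |180° − 167.01°| = 12.99°
12.99° ≤ 2α = 57.62°  →  valid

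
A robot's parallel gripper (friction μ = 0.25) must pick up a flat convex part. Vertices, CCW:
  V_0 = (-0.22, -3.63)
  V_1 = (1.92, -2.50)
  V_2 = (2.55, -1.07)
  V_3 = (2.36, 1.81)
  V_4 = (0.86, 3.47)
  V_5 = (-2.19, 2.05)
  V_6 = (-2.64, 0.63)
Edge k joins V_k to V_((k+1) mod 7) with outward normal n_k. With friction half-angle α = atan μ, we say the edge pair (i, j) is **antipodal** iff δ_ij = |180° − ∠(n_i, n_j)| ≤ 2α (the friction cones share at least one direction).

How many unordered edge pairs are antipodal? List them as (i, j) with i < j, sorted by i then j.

α = atan 0.25 = 14.04°;  2α = 28.07°
n_0 = (+0.4669, -0.8843)
n_1 = (+0.9151, -0.4032)
n_2 = (+0.9978, +0.0658)
n_3 = (+0.7420, +0.6704)
n_4 = (-0.4221, +0.9066)
n_5 = (-0.9533, +0.3021)
n_6 = (-0.8695, -0.4939)
  (0,1): δ = 141.61°  ·
  (0,2): δ = 114.06°  ·
  (0,3): δ = 75.73°  ·
  (0,4): δ = 2.87°  ✓
  (0,5): δ = 44.58°  ·
  (0,6): δ = 91.76°  ·
  (1,2): δ = 152.45°  ·
  (1,3): δ = 114.12°  ·
  (1,4): δ = 41.26°  ·
  (1,5): δ = 6.19°  ✓
  (1,6): δ = 53.38°  ·
  (2,3): δ = 141.67°  ·
  (2,4): δ = 68.81°  ·
  (2,5): δ = 21.36°  ✓
  (2,6): δ = 25.83°  ✓
  (3,4): δ = 107.14°  ·
  (3,5): δ = 59.68°  ·
  (3,6): δ = 12.50°  ✓
  (4,5): δ = 132.55°  ·
  (4,6): δ = 85.37°  ·
  (5,6): δ = 132.82°  ·
antipodal pairs: 5

count = 5; pairs: (0,4), (1,5), (2,5), (2,6), (3,6)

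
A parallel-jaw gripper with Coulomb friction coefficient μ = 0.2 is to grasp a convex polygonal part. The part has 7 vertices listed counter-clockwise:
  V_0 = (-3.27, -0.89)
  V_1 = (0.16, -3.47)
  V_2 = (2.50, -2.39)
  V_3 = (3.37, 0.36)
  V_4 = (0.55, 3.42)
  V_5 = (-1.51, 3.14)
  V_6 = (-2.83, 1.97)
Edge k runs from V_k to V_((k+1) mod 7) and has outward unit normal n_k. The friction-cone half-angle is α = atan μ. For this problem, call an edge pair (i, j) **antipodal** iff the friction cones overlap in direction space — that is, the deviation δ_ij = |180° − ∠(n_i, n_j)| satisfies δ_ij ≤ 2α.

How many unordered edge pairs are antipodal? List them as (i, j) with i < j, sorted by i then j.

α = atan 0.2 = 11.31°;  2α = 22.62°
n_0 = (-0.6011, -0.7992)
n_1 = (+0.4191, -0.9080)
n_2 = (+0.9534, -0.3016)
n_3 = (+0.7354, +0.6777)
n_4 = (-0.1347, +0.9909)
n_5 = (-0.6633, +0.7483)
n_6 = (-0.9884, +0.1521)
  (0,1): δ = 118.27°  ·
  (0,2): δ = 70.61°  ·
  (0,3): δ = 10.39°  ✓
  (0,4): δ = 44.69°  ·
  (0,5): δ = 78.50°  ·
  (0,6): δ = 118.20°  ·
  (1,2): δ = 132.33°  ·
  (1,3): δ = 72.11°  ·
  (1,4): δ = 17.03°  ✓
  (1,5): δ = 16.78°  ✓
  (1,6): δ = 56.48°  ·
  (2,3): δ = 119.78°  ·
  (2,4): δ = 64.70°  ·
  (2,5): δ = 30.89°  ·
  (2,6): δ = 8.81°  ✓
  (3,4): δ = 124.92°  ·
  (3,5): δ = 91.11°  ·
  (3,6): δ = 51.41°  ·
  (4,5): δ = 146.19°  ·
  (4,6): δ = 106.49°  ·
  (5,6): δ = 140.30°  ·
antipodal pairs: 4

count = 4; pairs: (0,3), (1,4), (1,5), (2,6)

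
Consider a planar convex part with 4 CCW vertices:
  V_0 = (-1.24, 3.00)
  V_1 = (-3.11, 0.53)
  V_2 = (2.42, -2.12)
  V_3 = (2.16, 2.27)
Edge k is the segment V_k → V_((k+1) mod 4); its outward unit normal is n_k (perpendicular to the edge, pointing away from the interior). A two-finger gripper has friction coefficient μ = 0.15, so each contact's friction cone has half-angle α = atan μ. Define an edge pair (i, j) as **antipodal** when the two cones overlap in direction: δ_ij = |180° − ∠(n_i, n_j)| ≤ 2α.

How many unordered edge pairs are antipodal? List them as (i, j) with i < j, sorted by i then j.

count = 1; pairs: (1,3)

α = atan 0.15 = 8.53°;  2α = 17.06°
n_0 = (-0.7973, +0.6036)
n_1 = (-0.4321, -0.9018)
n_2 = (+0.9983, +0.0591)
n_3 = (+0.2099, +0.9777)
  (0,1): δ = 78.48°  ·
  (0,2): δ = 40.52°  ·
  (0,3): δ = 115.01°  ·
  (1,2): δ = 61.01°  ·
  (1,3): δ = 13.49°  ✓
  (2,3): δ = 105.51°  ·
antipodal pairs: 1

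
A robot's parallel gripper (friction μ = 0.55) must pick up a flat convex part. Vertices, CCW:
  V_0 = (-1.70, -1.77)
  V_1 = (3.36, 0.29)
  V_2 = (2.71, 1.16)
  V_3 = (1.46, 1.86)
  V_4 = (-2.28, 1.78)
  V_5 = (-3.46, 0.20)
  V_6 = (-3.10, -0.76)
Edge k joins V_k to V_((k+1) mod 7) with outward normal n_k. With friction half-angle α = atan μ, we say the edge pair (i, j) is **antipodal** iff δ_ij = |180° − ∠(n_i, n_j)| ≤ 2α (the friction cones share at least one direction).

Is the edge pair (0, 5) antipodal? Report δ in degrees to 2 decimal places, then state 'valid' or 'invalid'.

α = atan 0.55 = 28.81°;  2α = 57.62°
edge 0: e_0 = (+5.06, +2.06);  n_0 = (+0.3771, -0.9262)
edge 5: e_5 = (+0.36, -0.96);  n_5 = (-0.9363, -0.3511)
∠(n_0, n_5) = 91.60°
δ = |180° − 91.60°| = 88.40°
88.40° > 2α = 57.62°  →  invalid

δ = 88.40°, invalid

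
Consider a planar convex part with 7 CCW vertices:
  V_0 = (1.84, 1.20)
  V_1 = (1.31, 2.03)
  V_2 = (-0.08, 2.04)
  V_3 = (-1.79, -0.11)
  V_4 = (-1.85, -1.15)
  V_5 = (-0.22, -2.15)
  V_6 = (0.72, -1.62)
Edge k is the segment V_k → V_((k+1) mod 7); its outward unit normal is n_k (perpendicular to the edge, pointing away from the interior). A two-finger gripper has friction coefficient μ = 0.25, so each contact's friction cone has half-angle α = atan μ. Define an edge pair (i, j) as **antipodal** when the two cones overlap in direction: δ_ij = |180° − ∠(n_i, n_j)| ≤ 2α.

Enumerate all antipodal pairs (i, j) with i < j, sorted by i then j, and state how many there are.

α = atan 0.25 = 14.04°;  2α = 28.07°
n_0 = (+0.8428, +0.5382)
n_1 = (+0.0072, +1.0000)
n_2 = (-0.7826, +0.6225)
n_3 = (-0.9983, +0.0576)
n_4 = (-0.5229, -0.8524)
n_5 = (+0.4911, -0.8711)
n_6 = (+0.9294, -0.3691)
  (0,1): δ = 122.97°  ·
  (0,2): δ = 71.06°  ·
  (0,3): δ = 35.86°  ·
  (0,4): δ = 25.91°  ✓
  (0,5): δ = 86.86°  ·
  (0,6): δ = 125.78°  ·
  (1,2): δ = 128.08°  ·
  (1,3): δ = 92.89°  ·
  (1,4): δ = 31.12°  ·
  (1,5): δ = 29.83°  ·
  (1,6): δ = 68.75°  ·
  (2,3): δ = 144.80°  ·
  (2,4): δ = 83.03°  ·
  (2,5): δ = 22.09°  ✓
  (2,6): δ = 16.84°  ✓
  (3,4): δ = 118.23°  ·
  (3,5): δ = 57.28°  ·
  (3,6): δ = 18.36°  ✓
  (4,5): δ = 119.06°  ·
  (4,6): δ = 80.13°  ·
  (5,6): δ = 141.08°  ·
antipodal pairs: 4

count = 4; pairs: (0,4), (2,5), (2,6), (3,6)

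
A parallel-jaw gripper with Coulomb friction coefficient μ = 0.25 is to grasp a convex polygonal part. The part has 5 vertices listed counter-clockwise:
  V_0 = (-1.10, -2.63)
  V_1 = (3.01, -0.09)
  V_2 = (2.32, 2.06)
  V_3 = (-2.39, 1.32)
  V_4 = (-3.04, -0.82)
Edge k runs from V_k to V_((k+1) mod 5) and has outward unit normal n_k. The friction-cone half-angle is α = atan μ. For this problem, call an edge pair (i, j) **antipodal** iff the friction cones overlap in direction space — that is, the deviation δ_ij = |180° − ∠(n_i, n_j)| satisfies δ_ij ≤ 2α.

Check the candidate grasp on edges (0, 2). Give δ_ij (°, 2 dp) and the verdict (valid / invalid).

α = atan 0.25 = 14.04°;  2α = 28.07°
edge 0: e_0 = (+4.11, +2.54);  n_0 = (+0.5257, -0.8507)
edge 2: e_2 = (-4.71, -0.74);  n_2 = (-0.1552, +0.9879)
∠(n_0, n_2) = 157.21°
δ = |180° − 157.21°| = 22.79°
22.79° ≤ 2α = 28.07°  →  valid

δ = 22.79°, valid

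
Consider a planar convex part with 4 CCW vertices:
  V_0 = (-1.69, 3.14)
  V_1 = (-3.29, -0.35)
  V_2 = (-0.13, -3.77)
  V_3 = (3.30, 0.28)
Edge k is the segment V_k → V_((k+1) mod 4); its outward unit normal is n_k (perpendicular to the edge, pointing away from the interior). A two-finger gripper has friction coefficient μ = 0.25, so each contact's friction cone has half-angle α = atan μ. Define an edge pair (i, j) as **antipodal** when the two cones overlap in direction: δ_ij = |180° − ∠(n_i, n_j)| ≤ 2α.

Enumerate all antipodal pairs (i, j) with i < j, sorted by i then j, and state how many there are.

α = atan 0.25 = 14.04°;  2α = 28.07°
n_0 = (-0.9090, +0.4167)
n_1 = (-0.7345, -0.6786)
n_2 = (+0.7631, -0.6463)
n_3 = (+0.4973, +0.8676)
  (0,1): δ = 112.63°  ·
  (0,2): δ = 15.63°  ✓
  (0,3): δ = 84.81°  ·
  (1,2): δ = 83.00°  ·
  (1,3): δ = 17.44°  ✓
  (2,3): δ = 79.56°  ·
antipodal pairs: 2

count = 2; pairs: (0,2), (1,3)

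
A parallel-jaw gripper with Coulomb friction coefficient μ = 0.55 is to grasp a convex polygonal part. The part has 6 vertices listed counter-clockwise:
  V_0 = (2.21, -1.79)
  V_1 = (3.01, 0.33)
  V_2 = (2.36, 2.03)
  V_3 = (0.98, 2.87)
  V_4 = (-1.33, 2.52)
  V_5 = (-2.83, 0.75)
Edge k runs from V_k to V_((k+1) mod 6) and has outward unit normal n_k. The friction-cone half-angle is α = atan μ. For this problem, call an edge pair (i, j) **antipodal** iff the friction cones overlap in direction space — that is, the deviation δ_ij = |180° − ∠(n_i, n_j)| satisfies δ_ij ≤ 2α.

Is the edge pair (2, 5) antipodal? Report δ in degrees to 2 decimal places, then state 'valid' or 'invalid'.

δ = 4.58°, valid

α = atan 0.55 = 28.81°;  2α = 57.62°
edge 2: e_2 = (-1.38, +0.84);  n_2 = (+0.5199, +0.8542)
edge 5: e_5 = (+5.04, -2.54);  n_5 = (-0.4500, -0.8930)
∠(n_2, n_5) = 175.42°
δ = |180° − 175.42°| = 4.58°
4.58° ≤ 2α = 57.62°  →  valid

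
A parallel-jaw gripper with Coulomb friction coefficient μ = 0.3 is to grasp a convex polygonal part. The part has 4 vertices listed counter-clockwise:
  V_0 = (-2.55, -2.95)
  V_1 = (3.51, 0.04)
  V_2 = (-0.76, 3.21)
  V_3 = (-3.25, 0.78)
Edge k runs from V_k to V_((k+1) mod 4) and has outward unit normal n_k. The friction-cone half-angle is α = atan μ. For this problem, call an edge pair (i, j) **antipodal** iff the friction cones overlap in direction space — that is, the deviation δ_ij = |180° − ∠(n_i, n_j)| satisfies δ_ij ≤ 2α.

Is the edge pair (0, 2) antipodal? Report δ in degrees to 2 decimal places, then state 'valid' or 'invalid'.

α = atan 0.3 = 16.70°;  2α = 33.40°
edge 0: e_0 = (+6.06, +2.99);  n_0 = (+0.4425, -0.8968)
edge 2: e_2 = (-2.49, -2.43);  n_2 = (-0.6984, +0.7157)
∠(n_0, n_2) = 161.96°
δ = |180° − 161.96°| = 18.04°
18.04° ≤ 2α = 33.40°  →  valid

δ = 18.04°, valid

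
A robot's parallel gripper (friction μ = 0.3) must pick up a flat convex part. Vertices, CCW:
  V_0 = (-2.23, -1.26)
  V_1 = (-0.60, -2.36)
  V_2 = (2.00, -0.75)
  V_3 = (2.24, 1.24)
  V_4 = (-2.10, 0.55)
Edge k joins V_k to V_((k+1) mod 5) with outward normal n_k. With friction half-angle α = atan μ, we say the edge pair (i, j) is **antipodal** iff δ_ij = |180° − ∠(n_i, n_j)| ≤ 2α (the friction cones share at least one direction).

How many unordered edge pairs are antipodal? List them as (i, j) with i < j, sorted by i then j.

α = atan 0.3 = 16.70°;  2α = 33.40°
n_0 = (-0.5594, -0.8289)
n_1 = (+0.5265, -0.8502)
n_2 = (+0.9928, -0.1197)
n_3 = (-0.1570, +0.9876)
n_4 = (-0.9974, +0.0716)
  (0,1): δ = 114.22°  ·
  (0,2): δ = 62.86°  ·
  (0,3): δ = 43.05°  ·
  (0,4): δ = 119.91°  ·
  (1,2): δ = 128.64°  ·
  (1,3): δ = 22.73°  ✓
  (1,4): δ = 54.12°  ·
  (2,3): δ = 74.09°  ·
  (2,4): δ = 2.77°  ✓
  (3,4): δ = 103.14°  ·
antipodal pairs: 2

count = 2; pairs: (1,3), (2,4)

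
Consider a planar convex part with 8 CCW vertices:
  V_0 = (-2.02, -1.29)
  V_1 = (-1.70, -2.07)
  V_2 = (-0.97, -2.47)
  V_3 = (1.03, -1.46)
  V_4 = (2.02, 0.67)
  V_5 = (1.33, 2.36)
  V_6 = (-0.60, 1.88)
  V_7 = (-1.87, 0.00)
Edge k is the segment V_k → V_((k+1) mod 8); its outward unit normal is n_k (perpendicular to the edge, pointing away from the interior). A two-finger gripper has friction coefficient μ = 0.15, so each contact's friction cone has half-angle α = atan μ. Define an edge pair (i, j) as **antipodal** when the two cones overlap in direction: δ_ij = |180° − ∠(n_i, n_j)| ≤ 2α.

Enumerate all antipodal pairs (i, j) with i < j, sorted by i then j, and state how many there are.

α = atan 0.15 = 8.53°;  2α = 17.06°
n_0 = (-0.9252, -0.3796)
n_1 = (-0.4805, -0.8770)
n_2 = (+0.4508, -0.8926)
n_3 = (+0.9068, -0.4215)
n_4 = (+0.9258, +0.3780)
n_5 = (-0.2414, +0.9704)
n_6 = (-0.8286, +0.5598)
n_7 = (-0.9933, +0.1155)
  (0,1): δ = 141.03°  ·
  (0,2): δ = 85.51°  ·
  (0,3): δ = 47.23°  ·
  (0,4): δ = 0.10°  ✓
  (0,5): δ = 81.66°  ·
  (0,6): δ = 123.65°  ·
  (0,7): δ = 151.06°  ·
  (1,2): δ = 124.49°  ·
  (1,3): δ = 86.21°  ·
  (1,4): δ = 39.07°  ·
  (1,5): δ = 42.69°  ·
  (1,6): δ = 84.68°  ·
  (1,7): δ = 112.09°  ·
  (2,3): δ = 141.72°  ·
  (2,4): δ = 94.58°  ·
  (2,5): δ = 12.83°  ✓
  (2,6): δ = 29.17°  ·
  (2,7): δ = 56.57°  ·
  (3,4): δ = 132.86°  ·
  (3,5): δ = 51.11°  ·
  (3,6): δ = 9.11°  ✓
  (3,7): δ = 18.30°  ·
  (4,5): δ = 98.24°  ·
  (4,6): δ = 56.25°  ·
  (4,7): δ = 28.84°  ·
  (5,6): δ = 138.01°  ·
  (5,7): δ = 110.60°  ·
  (6,7): δ = 152.59°  ·
antipodal pairs: 3

count = 3; pairs: (0,4), (2,5), (3,6)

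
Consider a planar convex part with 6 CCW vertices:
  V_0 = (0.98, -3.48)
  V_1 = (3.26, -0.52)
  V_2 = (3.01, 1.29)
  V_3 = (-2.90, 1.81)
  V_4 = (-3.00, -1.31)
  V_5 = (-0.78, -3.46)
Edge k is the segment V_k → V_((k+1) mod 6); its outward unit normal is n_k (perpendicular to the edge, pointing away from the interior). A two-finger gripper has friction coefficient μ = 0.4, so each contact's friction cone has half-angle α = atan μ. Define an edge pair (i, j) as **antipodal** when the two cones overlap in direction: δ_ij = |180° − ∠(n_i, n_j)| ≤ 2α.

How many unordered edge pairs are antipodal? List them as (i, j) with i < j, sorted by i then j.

α = atan 0.4 = 21.80°;  2α = 43.60°
n_0 = (+0.7922, -0.6102)
n_1 = (+0.9906, +0.1368)
n_2 = (+0.0876, +0.9962)
n_3 = (-0.9995, +0.0320)
n_4 = (-0.6957, -0.7183)
n_5 = (-0.0114, -0.9999)
  (0,1): δ = 134.53°  ·
  (0,2): δ = 57.42°  ·
  (0,3): δ = 35.77°  ✓
  (0,4): δ = 83.52°  ·
  (0,5): δ = 126.95°  ·
  (1,2): δ = 102.89°  ·
  (1,3): δ = 9.70°  ✓
  (1,4): δ = 38.05°  ✓
  (1,5): δ = 81.48°  ·
  (2,3): δ = 86.81°  ·
  (2,4): δ = 39.05°  ✓
  (2,5): δ = 4.38°  ✓
  (3,4): δ = 132.25°  ·
  (3,5): δ = 88.82°  ·
  (4,5): δ = 136.57°  ·
antipodal pairs: 5

count = 5; pairs: (0,3), (1,3), (1,4), (2,4), (2,5)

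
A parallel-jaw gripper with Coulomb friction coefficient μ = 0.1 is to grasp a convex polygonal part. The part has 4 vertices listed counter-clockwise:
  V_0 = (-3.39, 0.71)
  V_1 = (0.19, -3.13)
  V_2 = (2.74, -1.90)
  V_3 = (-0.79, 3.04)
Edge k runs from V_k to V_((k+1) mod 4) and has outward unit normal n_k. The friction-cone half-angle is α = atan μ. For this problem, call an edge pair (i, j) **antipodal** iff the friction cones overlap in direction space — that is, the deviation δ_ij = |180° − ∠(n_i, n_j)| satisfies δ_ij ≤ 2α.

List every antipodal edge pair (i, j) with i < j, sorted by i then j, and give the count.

α = atan 0.1 = 5.71°;  2α = 11.42°
n_0 = (-0.7314, -0.6819)
n_1 = (+0.4345, -0.9007)
n_2 = (+0.8136, +0.5814)
n_3 = (-0.6674, +0.7447)
  (0,1): δ = 107.24°  ·
  (0,2): δ = 7.44°  ✓
  (0,3): δ = 88.87°  ·
  (1,2): δ = 80.20°  ·
  (1,3): δ = 16.11°  ·
  (2,3): δ = 83.68°  ·
antipodal pairs: 1

count = 1; pairs: (0,2)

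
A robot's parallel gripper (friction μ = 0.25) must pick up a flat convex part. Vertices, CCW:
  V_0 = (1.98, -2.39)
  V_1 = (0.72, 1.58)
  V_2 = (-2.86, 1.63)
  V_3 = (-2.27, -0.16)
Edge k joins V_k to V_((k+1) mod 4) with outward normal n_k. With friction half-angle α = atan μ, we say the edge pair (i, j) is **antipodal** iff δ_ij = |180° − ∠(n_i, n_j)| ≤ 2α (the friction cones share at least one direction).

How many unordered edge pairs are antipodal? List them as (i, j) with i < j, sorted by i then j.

count = 2; pairs: (0,2), (1,3)

α = atan 0.25 = 14.04°;  2α = 28.07°
n_0 = (+0.9531, +0.3025)
n_1 = (+0.0140, +0.9999)
n_2 = (-0.9497, -0.3130)
n_3 = (-0.4646, -0.8855)
  (0,1): δ = 108.41°  ·
  (0,2): δ = 0.63°  ✓
  (0,3): δ = 44.71°  ·
  (1,2): δ = 70.96°  ·
  (1,3): δ = 26.89°  ✓
  (2,3): δ = 135.93°  ·
antipodal pairs: 2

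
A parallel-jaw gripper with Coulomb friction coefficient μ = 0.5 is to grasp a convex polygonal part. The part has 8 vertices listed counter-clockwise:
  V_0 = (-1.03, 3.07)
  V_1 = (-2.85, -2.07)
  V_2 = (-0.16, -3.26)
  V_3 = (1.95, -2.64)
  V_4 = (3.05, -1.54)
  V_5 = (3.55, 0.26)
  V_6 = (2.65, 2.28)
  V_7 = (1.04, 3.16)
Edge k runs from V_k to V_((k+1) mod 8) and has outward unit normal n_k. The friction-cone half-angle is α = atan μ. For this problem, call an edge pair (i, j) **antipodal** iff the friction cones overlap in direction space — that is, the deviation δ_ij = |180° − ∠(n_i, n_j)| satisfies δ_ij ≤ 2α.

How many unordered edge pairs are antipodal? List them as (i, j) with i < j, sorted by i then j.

α = atan 0.5 = 26.57°;  2α = 53.13°
n_0 = (-0.9427, +0.3338)
n_1 = (-0.4046, -0.9145)
n_2 = (+0.2819, -0.9594)
n_3 = (+0.7071, -0.7071)
n_4 = (+0.9635, -0.2676)
n_5 = (+0.9134, +0.4070)
n_6 = (+0.4796, +0.8775)
n_7 = (-0.0434, +0.9991)
  (0,1): δ = 94.37°  ·
  (0,2): δ = 54.13°  ·
  (0,3): δ = 25.50°  ✓
  (0,4): δ = 3.97°  ✓
  (0,5): δ = 43.51°  ✓
  (0,6): δ = 80.84°  ·
  (0,7): δ = 111.99°  ·
  (1,2): δ = 139.76°  ·
  (1,3): δ = 111.14°  ·
  (1,4): δ = 81.66°  ·
  (1,5): δ = 42.12°  ✓
  (1,6): δ = 4.80°  ✓
  (1,7): δ = 26.35°  ✓
  (2,3): δ = 151.37°  ·
  (2,4): δ = 121.90°  ·
  (2,5): δ = 82.36°  ·
  (2,6): δ = 45.04°  ✓
  (2,7): δ = 13.89°  ✓
  (3,4): δ = 150.52°  ·
  (3,5): δ = 110.98°  ·
  (3,6): δ = 73.66°  ·
  (3,7): δ = 42.51°  ✓
  (4,5): δ = 140.46°  ·
  (4,6): δ = 103.14°  ·
  (4,7): δ = 71.99°  ·
  (5,6): δ = 142.68°  ·
  (5,7): δ = 111.53°  ·
  (6,7): δ = 148.85°  ·
antipodal pairs: 9

count = 9; pairs: (0,3), (0,4), (0,5), (1,5), (1,6), (1,7), (2,6), (2,7), (3,7)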